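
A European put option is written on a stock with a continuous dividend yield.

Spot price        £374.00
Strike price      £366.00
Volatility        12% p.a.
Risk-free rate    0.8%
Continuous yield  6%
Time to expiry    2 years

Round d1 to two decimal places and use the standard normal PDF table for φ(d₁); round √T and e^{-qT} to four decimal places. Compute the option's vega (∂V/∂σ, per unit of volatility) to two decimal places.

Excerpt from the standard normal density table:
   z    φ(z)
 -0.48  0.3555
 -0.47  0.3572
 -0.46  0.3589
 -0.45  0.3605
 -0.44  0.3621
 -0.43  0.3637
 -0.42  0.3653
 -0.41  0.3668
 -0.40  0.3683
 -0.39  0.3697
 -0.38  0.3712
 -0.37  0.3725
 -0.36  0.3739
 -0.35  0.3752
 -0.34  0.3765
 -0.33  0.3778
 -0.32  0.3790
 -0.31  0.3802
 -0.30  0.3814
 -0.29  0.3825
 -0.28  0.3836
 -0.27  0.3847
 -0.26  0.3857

σ√T = 0.12 × 1.4142 = 0.1697
d₁ = [ln(374/366) + (0.008 − 0.06 + 0.12²/2)·2] / 0.1697 = [0.0216 − 0.0896] / 0.1697 = -0.4006 ≈ -0.40
√T = √2 = 1.4142
φ(d₁) = φ(-0.40) = 0.3683
e^(−qT) = e^(−0.06·2) = 0.8869
vega = S·e^(−qT)·φ(d₁)·√T = 374·0.8869·0.3683·1.4142 = 172.7662

172.77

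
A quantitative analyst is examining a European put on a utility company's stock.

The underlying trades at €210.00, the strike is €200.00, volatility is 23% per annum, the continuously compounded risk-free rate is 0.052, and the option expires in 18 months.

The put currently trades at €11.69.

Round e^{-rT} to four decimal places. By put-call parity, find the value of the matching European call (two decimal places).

exp(−rT) = exp(−0.052·1.5) = 0.9250
Put-call parity: C − P = S − K·e^(−rT) = 210 − 200·0.9250 = 210 − 185.0000 = 25.0000
C = P + (C − P) = 11.69 + (25.0000) = 36.6900

€36.69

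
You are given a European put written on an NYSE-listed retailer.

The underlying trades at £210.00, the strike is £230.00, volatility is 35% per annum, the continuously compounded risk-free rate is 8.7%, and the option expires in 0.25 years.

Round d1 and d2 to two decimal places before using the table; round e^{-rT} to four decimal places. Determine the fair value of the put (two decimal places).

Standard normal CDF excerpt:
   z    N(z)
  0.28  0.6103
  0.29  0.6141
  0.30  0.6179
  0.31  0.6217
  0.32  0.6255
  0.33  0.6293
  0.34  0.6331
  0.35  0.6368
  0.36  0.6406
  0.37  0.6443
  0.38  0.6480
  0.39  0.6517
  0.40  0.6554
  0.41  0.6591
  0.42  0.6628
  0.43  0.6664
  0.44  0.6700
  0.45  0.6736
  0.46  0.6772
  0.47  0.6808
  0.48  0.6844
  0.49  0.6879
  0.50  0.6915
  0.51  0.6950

σ√T = 0.35·√0.25 = 0.1750
d₁ = [ln(210/230) + (0.087 + 0.35²/2)·0.25] / 0.1750 = [-0.0910 + 0.0371] / 0.1750 = -0.3081 ⇒ -0.31
d₂ = d₁ − σ√T = -0.3081 − 0.1750 = -0.4831 ⇒ -0.48
exp(−rT) = exp(−0.087·0.25) = 0.9785
N(−d₂) = N(0.48) = 0.6844;  N(−d₁) = N(0.31) = 0.6217
P = 230·0.9785·0.6844 − 210·0.6217 = 154.0276 − 130.5570 = 23.4706

£23.47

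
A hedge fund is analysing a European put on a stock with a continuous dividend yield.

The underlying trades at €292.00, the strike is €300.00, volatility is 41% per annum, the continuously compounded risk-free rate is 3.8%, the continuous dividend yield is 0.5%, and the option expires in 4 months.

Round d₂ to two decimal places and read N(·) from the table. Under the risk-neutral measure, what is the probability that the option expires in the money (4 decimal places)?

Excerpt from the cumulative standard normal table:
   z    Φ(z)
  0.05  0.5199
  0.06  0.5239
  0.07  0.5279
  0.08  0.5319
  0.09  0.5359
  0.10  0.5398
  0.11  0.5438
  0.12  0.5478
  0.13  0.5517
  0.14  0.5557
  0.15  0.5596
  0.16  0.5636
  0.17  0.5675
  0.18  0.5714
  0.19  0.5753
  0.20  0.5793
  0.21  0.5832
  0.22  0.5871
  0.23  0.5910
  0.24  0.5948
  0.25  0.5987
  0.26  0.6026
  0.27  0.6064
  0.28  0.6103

T = 0.3333;  σ√T = 0.2367
d₁ = [ln(292/300) + (0.038 − 0.005 + 0.41²/2)·0.3333] / 0.2367 = [-0.0270 + 0.0390] / 0.2367 = 0.0506 ⇒ 0.05
d₂ = d₁ − σ√T = 0.0506 − 0.2367 = -0.1861 ⇒ -0.19
Risk-neutral Pr[S_T < K] = N(−d₂) = N(0.19) = 0.5753

0.5753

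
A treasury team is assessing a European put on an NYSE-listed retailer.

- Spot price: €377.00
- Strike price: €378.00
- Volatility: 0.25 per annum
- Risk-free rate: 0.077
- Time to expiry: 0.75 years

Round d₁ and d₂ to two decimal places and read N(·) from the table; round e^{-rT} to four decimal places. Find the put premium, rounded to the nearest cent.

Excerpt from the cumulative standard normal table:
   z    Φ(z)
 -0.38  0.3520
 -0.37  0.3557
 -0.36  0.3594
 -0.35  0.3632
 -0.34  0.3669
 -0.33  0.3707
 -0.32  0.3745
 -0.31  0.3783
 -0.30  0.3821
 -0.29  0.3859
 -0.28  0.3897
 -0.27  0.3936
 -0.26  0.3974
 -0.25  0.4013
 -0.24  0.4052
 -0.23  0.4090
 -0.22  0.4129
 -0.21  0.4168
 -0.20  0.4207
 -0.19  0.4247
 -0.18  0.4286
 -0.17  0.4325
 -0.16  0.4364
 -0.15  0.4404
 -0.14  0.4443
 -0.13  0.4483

€21.64

T = 0.75;  σ√T = 0.2165
d₁ = [ln(377/378) + (0.077 + 0.25²/2)·0.75] / 0.2165 = [-0.0026 + 0.0812] / 0.2165 = 0.3628 ⇒ 0.36
d₂ = d₁ − σ√T = 0.3628 − 0.2165 = 0.1462 ⇒ 0.15
exp(−rT) = exp(−0.077·0.75) = 0.9439
P = 378·0.9439·N(-0.15) − 377·N(-0.36) = 378·0.9439·0.4404 − 377·0.3594 = 157.1322 − 135.4938 = 21.6384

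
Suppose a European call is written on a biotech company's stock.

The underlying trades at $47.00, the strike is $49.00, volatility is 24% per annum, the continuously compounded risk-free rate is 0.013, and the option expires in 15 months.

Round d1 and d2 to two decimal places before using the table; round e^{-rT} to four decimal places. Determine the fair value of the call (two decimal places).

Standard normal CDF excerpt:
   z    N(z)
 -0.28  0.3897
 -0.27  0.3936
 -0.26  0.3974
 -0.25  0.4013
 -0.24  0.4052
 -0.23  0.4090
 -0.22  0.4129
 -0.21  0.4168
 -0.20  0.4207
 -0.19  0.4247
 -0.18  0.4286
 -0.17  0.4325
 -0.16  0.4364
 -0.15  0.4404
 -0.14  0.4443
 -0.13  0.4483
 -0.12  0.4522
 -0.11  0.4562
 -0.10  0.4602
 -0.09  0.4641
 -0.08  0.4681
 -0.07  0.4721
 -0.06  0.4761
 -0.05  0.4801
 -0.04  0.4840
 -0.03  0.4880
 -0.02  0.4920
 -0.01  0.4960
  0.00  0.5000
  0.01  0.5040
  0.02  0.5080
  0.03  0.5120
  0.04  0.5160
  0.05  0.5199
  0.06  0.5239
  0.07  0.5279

$4.53

σ√T = 0.24·√1.25 = 0.2683
d₁ = [ln(47/49) + (0.013 + 0.24²/2)·1.25] / 0.2683 = [-0.0417 + 0.0522] / 0.2683 = 0.0394 ≈ 0.04
d₂ = d₁ − σ√T = 0.0394 − 0.2683 = -0.2289 ≈ -0.23
exp(−rT) = exp(−0.013·1.25) = 0.9839
N(d₁) = N(0.04) = 0.5160;  N(d₂) = N(-0.23) = 0.4090
C = 47·0.5160 − 49·0.9839·0.4090 = 24.2520 − 19.7183 = 4.5337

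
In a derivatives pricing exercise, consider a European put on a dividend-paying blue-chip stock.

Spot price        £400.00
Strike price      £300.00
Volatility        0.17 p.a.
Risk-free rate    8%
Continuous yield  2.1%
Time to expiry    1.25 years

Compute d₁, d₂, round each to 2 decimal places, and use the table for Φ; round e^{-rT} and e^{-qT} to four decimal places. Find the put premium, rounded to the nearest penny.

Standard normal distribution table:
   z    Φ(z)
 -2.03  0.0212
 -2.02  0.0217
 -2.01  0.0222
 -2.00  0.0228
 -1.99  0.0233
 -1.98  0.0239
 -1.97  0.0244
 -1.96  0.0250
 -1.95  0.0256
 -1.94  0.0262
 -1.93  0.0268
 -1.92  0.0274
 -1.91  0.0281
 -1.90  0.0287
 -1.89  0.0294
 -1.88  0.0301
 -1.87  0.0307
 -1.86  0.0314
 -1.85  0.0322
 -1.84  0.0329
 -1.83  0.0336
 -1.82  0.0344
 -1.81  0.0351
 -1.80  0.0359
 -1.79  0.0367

σ√T = 0.17·√1.25 = 0.1901
d₁ = [ln(400/300) + (0.08 − 0.021 + ½·0.17²)·1.25] / (σ√T) = (0.2877 + 0.0918) / 0.1901 = 1.9966 ⇒ 2.00
d₂ = 1.9966 − 0.1901 = 1.8066 ⇒ 1.81
exp(−qT) = exp(−0.021·1.25) = 0.9741;  exp(−rT) = exp(−0.08·1.25) = 0.9048
N(−d₂) = N(-1.81) = 0.0351;  N(−d₁) = N(-2.00) = 0.0228
P = 300·0.9048·0.0351 − 400·0.9741·0.0228 = 9.5275 − 8.8838 = 0.6438

£0.64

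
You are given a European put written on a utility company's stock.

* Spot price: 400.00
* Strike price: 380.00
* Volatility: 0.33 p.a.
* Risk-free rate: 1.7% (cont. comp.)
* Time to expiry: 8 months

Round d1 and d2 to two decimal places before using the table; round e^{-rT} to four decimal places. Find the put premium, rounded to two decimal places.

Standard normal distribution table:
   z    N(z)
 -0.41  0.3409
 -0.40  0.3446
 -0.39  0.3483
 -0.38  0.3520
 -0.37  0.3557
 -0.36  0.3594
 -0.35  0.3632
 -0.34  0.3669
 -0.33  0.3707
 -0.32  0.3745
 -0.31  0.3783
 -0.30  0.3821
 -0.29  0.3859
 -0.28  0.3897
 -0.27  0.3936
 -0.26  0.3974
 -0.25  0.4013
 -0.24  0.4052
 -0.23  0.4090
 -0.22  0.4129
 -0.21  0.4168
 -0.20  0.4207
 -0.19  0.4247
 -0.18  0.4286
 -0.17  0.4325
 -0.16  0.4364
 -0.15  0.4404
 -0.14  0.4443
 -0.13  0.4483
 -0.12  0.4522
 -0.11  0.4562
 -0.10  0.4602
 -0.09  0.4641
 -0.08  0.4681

30.62

σ√T = 0.33·√0.6667 = 0.2694
d₁ = [ln(400/380) + (0.017 + ½·0.33²)·0.6667] / (σ√T) = (0.0513 + 0.0476) / 0.2694 = 0.3672 ≈ 0.37
d₂ = 0.3672 − 0.2694 = 0.0977 ≈ 0.10
e^(−rT) = e^(−0.017·0.6667) = 0.9887
P = 380·0.9887·N(-0.10) − 400·N(-0.37) = 380·0.9887·0.4602 − 400·0.3557 = 172.8999 − 142.2800 = 30.6199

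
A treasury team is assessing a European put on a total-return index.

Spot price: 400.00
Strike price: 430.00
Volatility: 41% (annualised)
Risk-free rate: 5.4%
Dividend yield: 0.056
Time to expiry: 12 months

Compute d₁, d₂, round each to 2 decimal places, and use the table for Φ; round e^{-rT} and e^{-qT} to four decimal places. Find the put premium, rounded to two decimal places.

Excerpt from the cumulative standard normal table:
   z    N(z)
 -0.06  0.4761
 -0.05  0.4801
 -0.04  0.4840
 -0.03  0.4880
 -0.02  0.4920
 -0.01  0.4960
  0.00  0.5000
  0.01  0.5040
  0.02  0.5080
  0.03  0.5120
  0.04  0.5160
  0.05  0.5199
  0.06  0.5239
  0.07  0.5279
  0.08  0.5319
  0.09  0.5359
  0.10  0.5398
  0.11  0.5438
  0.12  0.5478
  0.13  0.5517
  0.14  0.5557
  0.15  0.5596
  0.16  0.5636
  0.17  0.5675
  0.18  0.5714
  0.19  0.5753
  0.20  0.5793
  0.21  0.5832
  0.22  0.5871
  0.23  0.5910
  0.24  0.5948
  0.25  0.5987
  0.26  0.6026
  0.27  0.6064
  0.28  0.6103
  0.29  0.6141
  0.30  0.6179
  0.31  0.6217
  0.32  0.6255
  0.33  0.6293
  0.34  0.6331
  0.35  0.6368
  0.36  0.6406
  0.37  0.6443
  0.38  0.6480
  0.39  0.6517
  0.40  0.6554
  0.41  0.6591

T = 1;  σ√T = 0.4100
d₁ = [ln(400/430) + (0.054 − 0.056 + 0.41²/2)·1] / 0.4100 = [-0.0723 + 0.0820] / 0.4100 = 0.0237 → 0.02
d₂ = d₁ − σ√T = 0.0237 − 0.4100 = -0.3863 → -0.39
e^(−qT) = e^(−0.056·1) = 0.9455;  e^(−rT) = e^(−0.054·1) = 0.9474
N(−d₂) = N(0.39) = 0.6517;  N(−d₁) = N(-0.02) = 0.4920
P = 430·0.9474·0.6517 − 400·0.9455·0.4920 = 265.4908 − 186.0744 = 79.4164

79.42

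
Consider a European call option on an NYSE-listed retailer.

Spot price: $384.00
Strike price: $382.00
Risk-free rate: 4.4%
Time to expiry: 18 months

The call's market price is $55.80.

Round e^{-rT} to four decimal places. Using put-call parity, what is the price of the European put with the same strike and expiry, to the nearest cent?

$29.39

exp(−rT) = exp(−0.044·1.5) = 0.9361
Put-call parity: C − P = S − K·e^(−rT) = 384 − 382·0.9361 = 384 − 357.5902 = 26.4098
P = C − (C − P) = 55.80 − (26.4098) = 29.3902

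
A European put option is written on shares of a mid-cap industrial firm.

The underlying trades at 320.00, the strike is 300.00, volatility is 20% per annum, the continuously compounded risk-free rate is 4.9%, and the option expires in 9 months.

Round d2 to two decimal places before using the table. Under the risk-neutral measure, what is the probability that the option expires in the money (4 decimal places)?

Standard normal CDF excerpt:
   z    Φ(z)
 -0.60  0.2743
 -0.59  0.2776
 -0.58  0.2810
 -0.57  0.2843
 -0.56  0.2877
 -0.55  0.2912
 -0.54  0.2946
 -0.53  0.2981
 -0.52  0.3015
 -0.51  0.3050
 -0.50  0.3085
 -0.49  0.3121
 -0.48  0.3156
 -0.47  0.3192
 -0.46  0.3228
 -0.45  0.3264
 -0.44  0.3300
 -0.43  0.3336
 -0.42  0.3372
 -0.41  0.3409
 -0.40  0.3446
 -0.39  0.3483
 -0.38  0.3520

0.3085

T = 0.75;  σ√T = 0.1732
d₁ = [ln(320/300) + (0.049 + 0.2²/2)·0.75] / 0.1732 = [0.0645 + 0.0518] / 0.1732 = 0.6714 which rounds to 0.67
d₂ = d₁ − σ√T = 0.6714 − 0.1732 = 0.4982 which rounds to 0.50
Risk-neutral Pr[S_T < K] = N(−d₂) = N(-0.50) = 0.3085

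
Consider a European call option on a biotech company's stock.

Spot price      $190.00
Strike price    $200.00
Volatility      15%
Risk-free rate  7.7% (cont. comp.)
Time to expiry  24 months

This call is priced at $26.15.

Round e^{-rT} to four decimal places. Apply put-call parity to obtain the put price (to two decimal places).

$7.61

exp(−rT) = exp(−0.077·2) = 0.8573
Put-call parity: C − P = S − K·e^(−rT) = 190 − 200·0.8573 = 190 − 171.4600 = 18.5400
P = C − (C − P) = 26.15 − (18.5400) = 7.6100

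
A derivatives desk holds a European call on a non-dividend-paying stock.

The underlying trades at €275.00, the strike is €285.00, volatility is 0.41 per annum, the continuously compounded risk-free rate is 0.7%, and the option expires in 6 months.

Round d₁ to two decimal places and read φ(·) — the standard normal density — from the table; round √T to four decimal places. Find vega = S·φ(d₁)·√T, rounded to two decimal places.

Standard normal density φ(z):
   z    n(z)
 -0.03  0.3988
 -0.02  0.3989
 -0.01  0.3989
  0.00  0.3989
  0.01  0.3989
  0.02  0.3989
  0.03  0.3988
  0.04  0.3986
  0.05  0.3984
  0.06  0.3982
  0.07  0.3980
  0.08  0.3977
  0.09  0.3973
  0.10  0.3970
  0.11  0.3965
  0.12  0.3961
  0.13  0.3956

77.55

σ√T = 0.41·√0.5 = 0.2899
d₁ = [ln(275/285) + (0.007 + ½·0.41²)·0.5] / (σ√T) = (-0.0357 + 0.0455) / 0.2899 = 0.0338 ≈ 0.03
√T = √0.5 = 0.7071
φ(d₁) = φ(0.03) = 0.3988
vega = S·φ(d₁)·√T = 275·0.3988·0.7071 = 77.5477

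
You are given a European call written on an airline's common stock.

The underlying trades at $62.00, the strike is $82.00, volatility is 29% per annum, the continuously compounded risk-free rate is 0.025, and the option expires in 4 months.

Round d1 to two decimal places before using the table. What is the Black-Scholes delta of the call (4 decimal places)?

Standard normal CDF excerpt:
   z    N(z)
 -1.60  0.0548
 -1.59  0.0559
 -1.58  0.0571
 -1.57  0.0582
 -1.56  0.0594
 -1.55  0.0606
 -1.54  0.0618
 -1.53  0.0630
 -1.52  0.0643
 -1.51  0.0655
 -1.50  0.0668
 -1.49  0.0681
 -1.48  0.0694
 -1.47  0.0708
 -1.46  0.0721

0.0618

T = 0.3333;  σ√T = 0.1674
ln(S/K) + (r + σ²/2)T = ln(62/82) + (0.025 + 0.29²/2)·0.3333 = -0.2796 + 0.0223 = -0.2572
d₁ = -0.2572 / 0.1674 = -1.5364 ≈ -1.54
N(d₁) = N(-1.54) = 0.0618
Δ_call = N(d₁) = 0.0618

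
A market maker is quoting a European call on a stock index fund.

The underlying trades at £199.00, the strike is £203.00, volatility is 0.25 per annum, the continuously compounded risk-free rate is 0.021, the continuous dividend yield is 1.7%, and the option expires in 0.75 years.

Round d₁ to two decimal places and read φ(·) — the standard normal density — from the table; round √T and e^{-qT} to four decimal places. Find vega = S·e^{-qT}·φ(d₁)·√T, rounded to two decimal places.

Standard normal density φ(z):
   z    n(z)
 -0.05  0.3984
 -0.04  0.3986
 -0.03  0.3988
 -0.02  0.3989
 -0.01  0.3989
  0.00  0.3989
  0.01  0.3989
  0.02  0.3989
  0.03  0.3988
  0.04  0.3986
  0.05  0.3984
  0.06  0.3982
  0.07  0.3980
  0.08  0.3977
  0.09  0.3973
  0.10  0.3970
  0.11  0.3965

σ√T = 0.25·√0.75 = 0.2165
d₁ = [ln(199/203) + (0.021 − 0.017 + 0.25²/2)·0.75] / 0.2165 = [-0.0199 + 0.0264] / 0.2165 = 0.0302 which rounds to 0.03
√T = √0.75 = 0.8660
φ(d₁) = φ(0.03) = 0.3988
exp(−qT) = exp(−0.017·0.75) = 0.9873
vega = S·exp(−qT)·φ(d₁)·√T = 199·0.9873·0.3988·0.8660 = 67.8540

67.85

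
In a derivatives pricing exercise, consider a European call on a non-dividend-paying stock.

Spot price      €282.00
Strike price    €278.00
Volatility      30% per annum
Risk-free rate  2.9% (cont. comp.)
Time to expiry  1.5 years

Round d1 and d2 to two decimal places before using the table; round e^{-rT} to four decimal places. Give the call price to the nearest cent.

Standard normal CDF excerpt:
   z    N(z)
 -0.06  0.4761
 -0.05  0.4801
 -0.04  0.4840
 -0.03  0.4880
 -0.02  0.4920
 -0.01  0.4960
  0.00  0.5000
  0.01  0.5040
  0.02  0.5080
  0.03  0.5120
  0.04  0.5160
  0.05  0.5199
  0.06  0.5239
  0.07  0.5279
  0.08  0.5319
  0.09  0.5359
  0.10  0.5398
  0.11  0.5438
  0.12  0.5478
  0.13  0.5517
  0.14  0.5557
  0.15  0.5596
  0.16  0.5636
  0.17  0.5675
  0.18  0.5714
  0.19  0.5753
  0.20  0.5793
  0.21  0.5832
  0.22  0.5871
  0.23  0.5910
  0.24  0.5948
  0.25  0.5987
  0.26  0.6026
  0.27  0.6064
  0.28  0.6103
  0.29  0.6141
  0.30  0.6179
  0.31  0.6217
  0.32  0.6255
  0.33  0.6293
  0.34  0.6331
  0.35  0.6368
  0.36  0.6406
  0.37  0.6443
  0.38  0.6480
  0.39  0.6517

σ√T = 0.3·√1.5 = 0.3674
d₁ = [ln(282/278) + (0.029 + 0.3²/2)·1.5] / 0.3674 = [0.0143 + 0.1110] / 0.3674 = 0.3410 → 0.34
d₂ = d₁ − σ√T = 0.3410 − 0.3674 = -0.0264 → -0.03
e^(−rT) = e^(−0.029·1.5) = 0.9574
C = 282·N(0.34) − 278·0.9574·N(-0.03) = 282·0.6331 − 278·0.9574·0.4880 = 178.5342 − 129.8847 = 48.6495

€48.65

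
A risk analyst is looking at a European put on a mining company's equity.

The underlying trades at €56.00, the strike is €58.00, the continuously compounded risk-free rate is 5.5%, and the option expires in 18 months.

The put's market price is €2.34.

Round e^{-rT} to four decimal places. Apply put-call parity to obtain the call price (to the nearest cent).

e^(−rT) = e^(−0.055·1.5) = 0.9208
Put-call parity: C − P = S − K·e^(−rT) = 56 − 58·0.9208 = 56 − 53.4064 = 2.5936
C = P + (C − P) = 2.34 + (2.5936) = 4.9336

€4.93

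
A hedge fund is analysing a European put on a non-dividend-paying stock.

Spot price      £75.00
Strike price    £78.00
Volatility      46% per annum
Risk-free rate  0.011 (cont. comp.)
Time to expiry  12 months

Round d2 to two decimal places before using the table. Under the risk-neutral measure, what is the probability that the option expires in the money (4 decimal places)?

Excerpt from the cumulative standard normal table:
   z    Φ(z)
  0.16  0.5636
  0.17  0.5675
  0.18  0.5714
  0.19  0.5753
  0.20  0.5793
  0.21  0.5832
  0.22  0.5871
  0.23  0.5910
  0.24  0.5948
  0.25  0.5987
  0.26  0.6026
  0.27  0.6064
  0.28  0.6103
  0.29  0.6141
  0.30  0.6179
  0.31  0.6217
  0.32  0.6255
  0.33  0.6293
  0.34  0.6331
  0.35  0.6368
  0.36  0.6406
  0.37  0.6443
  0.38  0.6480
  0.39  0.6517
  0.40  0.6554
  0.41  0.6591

T = 1;  σ√T = 0.4600
d₁ = [ln(75/78) + (0.011 + ½·0.46²)·1] / (σ√T) = (-0.0392 + 0.1168) / 0.4600 = 0.1687 which rounds to 0.17
d₂ = 0.1687 − 0.4600 = -0.2913 which rounds to -0.29
Risk-neutral Pr[S_T < K] = N(−d₂) = N(0.29) = 0.6141

0.6141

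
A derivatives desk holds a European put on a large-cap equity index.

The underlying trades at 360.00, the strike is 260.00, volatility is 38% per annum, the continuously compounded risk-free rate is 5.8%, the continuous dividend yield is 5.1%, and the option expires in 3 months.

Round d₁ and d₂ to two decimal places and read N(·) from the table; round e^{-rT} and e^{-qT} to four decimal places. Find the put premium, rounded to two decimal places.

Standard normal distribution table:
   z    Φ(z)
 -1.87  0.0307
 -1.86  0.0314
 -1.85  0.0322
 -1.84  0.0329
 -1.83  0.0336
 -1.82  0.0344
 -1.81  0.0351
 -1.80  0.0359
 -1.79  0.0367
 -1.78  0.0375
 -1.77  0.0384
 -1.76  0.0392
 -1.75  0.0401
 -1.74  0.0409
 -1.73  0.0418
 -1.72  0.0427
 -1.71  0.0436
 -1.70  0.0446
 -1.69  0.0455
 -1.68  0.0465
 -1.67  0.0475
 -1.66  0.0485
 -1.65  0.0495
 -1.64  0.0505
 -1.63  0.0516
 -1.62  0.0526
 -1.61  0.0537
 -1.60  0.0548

1.00

σ√T = 0.38·√0.25 = 0.1900
d₁ = [ln(360/260) + (0.058 − 0.051 + 0.38²/2)·0.25] / 0.1900 = [0.3254 + 0.0198] / 0.1900 = 1.8170 ⇒ 1.82
d₂ = d₁ − σ√T = 1.8170 − 0.1900 = 1.6270 ⇒ 1.63
e^(−qT) = e^(−0.051·0.25) = 0.9873;  e^(−rT) = e^(−0.058·0.25) = 0.9856
N(−d₂) = N(-1.63) = 0.0516;  N(−d₁) = N(-1.82) = 0.0344
P = 260·0.9856·0.0516 − 360·0.9873·0.0344 = 13.2228 − 12.2267 = 0.9961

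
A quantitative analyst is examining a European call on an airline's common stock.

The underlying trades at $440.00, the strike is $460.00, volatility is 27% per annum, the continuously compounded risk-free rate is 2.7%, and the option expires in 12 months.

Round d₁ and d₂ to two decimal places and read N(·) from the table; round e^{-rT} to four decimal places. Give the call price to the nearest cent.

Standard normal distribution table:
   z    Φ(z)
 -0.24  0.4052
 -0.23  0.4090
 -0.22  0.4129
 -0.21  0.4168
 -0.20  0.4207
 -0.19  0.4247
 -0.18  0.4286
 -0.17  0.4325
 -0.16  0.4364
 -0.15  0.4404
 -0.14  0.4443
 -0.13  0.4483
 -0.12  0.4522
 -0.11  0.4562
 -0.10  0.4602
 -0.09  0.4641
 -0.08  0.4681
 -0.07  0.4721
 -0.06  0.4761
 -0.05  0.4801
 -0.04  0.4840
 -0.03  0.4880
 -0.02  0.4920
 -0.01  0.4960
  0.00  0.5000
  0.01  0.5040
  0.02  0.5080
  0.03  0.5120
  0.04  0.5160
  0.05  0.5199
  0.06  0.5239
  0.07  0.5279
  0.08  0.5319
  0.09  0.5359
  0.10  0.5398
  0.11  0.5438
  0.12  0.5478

T = 1;  σ√T = 0.2700
ln(S/K) + (r + σ²/2)T = ln(440/460) + (0.027 + 0.27²/2)·1 = -0.0445 + 0.0635 = 0.0190
d₁ = 0.0190 / 0.2700 = 0.0704 ⇒ 0.07
d₂ = d₁ − σ√T = 0.0704 − 0.2700 = -0.1996 ⇒ -0.20
exp(−rT) = exp(−0.027·1) = 0.9734
N(d₁) = N(0.07) = 0.5279;  N(d₂) = N(-0.20) = 0.4207
C = 440·0.5279 − 460·0.9734·0.4207 = 232.2760 − 188.3743 = 43.9017

$43.90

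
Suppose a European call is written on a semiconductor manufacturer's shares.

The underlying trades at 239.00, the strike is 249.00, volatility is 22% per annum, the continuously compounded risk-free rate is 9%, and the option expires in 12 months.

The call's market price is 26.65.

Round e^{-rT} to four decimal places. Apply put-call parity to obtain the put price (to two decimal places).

exp(−rT) = exp(−0.09·1) = 0.9139
Put-call parity: C − P = S − K·e^(−rT) = 239 − 249·0.9139 = 239 − 227.5611 = 11.4389
P = C − (C − P) = 26.65 − (11.4389) = 15.2111

15.21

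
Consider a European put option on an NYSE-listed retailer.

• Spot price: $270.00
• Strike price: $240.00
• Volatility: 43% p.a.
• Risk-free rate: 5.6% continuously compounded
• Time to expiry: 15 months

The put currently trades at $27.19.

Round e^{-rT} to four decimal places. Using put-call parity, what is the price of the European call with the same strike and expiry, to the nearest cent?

$73.41

exp(−rT) = exp(−0.056·1.25) = 0.9324
Put-call parity: C − P = S − K·e^(−rT) = 270 − 240·0.9324 = 270 − 223.7760 = 46.2240
C = P + (C − P) = 27.19 + (46.2240) = 73.4140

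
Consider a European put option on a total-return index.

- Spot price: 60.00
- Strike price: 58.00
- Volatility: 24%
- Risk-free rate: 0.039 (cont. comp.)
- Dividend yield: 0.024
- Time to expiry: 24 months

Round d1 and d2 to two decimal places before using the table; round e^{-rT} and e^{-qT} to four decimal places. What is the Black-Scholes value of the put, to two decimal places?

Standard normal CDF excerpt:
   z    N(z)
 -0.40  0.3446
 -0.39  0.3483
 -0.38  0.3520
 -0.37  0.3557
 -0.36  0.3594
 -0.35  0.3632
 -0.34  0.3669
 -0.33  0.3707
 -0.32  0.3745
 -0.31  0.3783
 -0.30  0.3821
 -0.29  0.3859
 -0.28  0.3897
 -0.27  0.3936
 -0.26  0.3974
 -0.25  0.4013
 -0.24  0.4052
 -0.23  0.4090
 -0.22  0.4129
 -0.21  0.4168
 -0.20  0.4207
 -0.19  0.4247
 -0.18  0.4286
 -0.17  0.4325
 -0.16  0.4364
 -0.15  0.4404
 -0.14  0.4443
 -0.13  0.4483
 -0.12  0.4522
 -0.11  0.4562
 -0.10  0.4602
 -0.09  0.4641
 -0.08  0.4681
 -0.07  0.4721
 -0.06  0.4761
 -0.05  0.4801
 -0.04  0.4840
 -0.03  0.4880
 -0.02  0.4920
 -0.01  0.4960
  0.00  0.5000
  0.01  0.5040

5.84

T = 2;  σ√T = 0.3394
d₁ = [ln(60/58) + (0.039 − 0.024 + 0.24²/2)·2] / 0.3394 = [0.0339 + 0.0876] / 0.3394 = 0.3580 ≈ 0.36
d₂ = d₁ − σ√T = 0.3580 − 0.3394 = 0.0186 ≈ 0.02
exp(−qT) = exp(−0.024·2) = 0.9531;  exp(−rT) = exp(−0.039·2) = 0.9250
N(−d₂) = N(-0.02) = 0.4920;  N(−d₁) = N(-0.36) = 0.3594
P = 58·0.9250·0.4920 − 60·0.9531·0.3594 = 26.3958 − 20.5526 = 5.8432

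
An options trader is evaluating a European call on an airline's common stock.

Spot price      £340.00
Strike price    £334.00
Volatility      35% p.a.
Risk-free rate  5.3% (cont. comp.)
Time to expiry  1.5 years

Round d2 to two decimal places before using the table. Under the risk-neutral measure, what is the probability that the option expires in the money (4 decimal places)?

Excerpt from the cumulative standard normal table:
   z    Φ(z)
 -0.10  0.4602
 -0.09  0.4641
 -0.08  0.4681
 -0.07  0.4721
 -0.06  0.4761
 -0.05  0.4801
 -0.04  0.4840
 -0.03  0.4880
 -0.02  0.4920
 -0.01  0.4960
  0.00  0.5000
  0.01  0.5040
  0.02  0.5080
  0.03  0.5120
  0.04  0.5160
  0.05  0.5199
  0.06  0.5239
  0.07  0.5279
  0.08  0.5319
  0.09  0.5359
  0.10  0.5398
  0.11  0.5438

σ√T = 0.35·√1.5 = 0.4287
d₁ = [ln(340/334) + (0.053 + 0.35²/2)·1.5] / 0.4287 = [0.0178 + 0.1714] / 0.4287 = 0.4413 ≈ 0.44
d₂ = d₁ − σ√T = 0.4413 − 0.4287 = 0.0127 ≈ 0.01
Risk-neutral Pr[S_T > K] = N(d₂) = N(0.01) = 0.5040

0.5040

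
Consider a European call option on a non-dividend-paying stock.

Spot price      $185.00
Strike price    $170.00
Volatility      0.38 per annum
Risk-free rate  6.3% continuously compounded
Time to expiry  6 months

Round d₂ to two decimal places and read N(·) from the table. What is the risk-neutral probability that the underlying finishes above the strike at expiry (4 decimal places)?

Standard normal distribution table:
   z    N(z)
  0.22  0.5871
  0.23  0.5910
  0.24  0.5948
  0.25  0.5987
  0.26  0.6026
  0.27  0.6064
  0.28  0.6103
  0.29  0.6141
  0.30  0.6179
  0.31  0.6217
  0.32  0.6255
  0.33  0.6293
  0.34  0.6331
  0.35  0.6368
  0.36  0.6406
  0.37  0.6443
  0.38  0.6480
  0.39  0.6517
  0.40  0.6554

0.6179

σ√T = 0.38 × 0.7071 = 0.2687
d₁ = [ln(185/170) + (0.063 + ½·0.38²)·0.5] / (σ√T) = (0.0846 + 0.0676) / 0.2687 = 0.5663 ≈ 0.57
d₂ = 0.5663 − 0.2687 = 0.2976 ≈ 0.30
Risk-neutral Pr[S_T > K] = N(d₂) = N(0.30) = 0.6179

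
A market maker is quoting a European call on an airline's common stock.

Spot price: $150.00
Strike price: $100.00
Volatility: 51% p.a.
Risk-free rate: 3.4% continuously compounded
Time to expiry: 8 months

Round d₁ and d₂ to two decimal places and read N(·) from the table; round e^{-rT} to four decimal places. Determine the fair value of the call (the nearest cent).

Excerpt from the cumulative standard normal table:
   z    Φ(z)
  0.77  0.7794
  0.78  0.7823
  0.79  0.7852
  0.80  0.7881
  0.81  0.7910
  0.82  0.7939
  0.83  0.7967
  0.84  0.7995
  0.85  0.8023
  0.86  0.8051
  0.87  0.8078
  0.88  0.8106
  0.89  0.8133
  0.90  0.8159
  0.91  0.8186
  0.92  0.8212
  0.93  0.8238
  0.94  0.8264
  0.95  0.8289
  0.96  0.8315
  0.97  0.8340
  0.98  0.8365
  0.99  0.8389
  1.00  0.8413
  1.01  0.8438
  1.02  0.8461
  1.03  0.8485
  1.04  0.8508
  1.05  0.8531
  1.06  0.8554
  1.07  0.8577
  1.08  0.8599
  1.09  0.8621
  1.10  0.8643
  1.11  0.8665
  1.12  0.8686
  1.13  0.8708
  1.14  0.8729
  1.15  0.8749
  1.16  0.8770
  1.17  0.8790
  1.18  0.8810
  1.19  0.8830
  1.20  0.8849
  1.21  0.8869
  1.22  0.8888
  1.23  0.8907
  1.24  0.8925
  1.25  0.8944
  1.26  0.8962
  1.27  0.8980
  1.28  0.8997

σ√T = 0.51·√0.6667 = 0.4164
d₁ = [ln(150/100) + (0.034 + 0.51²/2)·0.6667] / 0.4164 = [0.4055 + 0.1094] / 0.4164 = 1.2363 ⇒ 1.24
d₂ = d₁ − σ√T = 1.2363 − 0.4164 = 0.8199 ⇒ 0.82
exp(−rT) = exp(−0.034·0.6667) = 0.9776
N(d₁) = N(1.24) = 0.8925;  N(d₂) = N(0.82) = 0.7939
C = 150·0.8925 − 100·0.9776·0.7939 = 133.8750 − 77.6117 = 56.2633

$56.26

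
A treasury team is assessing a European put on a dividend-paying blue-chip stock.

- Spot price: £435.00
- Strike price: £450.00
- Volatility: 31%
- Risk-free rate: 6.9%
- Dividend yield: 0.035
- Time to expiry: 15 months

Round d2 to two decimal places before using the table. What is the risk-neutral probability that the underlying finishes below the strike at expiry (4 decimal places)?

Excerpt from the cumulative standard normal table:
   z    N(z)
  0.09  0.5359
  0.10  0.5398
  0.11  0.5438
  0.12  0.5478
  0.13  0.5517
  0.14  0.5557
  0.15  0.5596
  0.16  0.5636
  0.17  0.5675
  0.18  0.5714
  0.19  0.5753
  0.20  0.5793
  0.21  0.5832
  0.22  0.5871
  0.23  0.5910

T = 1.25;  σ√T = 0.3466
d₁ = [ln(435/450) + (0.069 − 0.035 + 0.31²/2)·1.25] / 0.3466 = [-0.0339 + 0.1026] / 0.3466 = 0.1981 ⇒ 0.20
d₂ = d₁ − σ√T = 0.1981 − 0.3466 = -0.1485 ⇒ -0.15
Pr(exercise) under Q = N(−d₂) = N(0.15) = 0.5596

0.5596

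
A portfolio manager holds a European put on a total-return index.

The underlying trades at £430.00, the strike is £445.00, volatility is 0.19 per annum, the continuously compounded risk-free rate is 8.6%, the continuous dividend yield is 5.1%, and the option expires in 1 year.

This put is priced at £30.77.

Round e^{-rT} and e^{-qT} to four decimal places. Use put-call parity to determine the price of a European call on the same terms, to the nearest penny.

e^(−qT) = e^(−0.051·1) = 0.9503;  e^(−rT) = e^(−0.086·1) = 0.9176
Put-call parity: C − P = S·e^(−qT) − K·e^(−rT) = 430·0.9503 − 445·0.9176 = 408.6290 − 408.3320 = 0.2970
C = P + (C − P) = 30.77 + (0.2970) = 31.0670

£31.07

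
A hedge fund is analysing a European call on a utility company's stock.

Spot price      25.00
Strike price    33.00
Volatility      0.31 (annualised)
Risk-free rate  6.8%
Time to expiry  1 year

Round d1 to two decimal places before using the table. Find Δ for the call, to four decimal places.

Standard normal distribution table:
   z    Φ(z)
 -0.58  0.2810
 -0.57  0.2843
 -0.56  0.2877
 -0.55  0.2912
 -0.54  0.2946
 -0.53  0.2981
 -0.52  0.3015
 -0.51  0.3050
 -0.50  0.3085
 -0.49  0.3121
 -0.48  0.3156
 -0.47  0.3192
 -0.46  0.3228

0.3015

T = 1;  σ√T = 0.3100
ln(S/K) + (r + σ²/2)T = ln(25/33) + (0.068 + 0.31²/2)·1 = -0.2776 + 0.1161 = -0.1616
d₁ = -0.1616 / 0.3100 = -0.5212 → -0.52
N(d₁) = N(-0.52) = 0.3015
Δ_call = N(d₁) = 0.3015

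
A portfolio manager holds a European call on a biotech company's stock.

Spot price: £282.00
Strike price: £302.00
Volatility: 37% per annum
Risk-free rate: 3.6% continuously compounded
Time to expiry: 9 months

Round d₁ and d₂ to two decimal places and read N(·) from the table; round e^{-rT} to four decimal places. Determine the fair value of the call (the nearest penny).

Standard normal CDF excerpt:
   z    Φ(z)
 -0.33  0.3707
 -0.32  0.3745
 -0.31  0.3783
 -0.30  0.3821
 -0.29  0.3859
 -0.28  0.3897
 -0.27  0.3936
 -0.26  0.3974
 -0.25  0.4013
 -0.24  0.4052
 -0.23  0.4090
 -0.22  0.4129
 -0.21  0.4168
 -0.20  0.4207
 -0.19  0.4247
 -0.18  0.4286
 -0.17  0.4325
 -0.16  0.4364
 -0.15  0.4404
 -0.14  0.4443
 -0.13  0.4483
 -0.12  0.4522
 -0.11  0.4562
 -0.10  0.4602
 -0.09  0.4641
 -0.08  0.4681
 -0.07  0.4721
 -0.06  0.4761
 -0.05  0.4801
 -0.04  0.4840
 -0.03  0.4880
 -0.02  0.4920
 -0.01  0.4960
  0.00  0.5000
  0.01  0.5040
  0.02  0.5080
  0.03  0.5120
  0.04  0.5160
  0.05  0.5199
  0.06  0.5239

£30.94

σ√T = 0.37·√0.75 = 0.3204
d₁ = [ln(282/302) + (0.036 + ½·0.37²)·0.75] / (σ√T) = (-0.0685 + 0.0783) / 0.3204 = 0.0306 → 0.03
d₂ = 0.0306 − 0.3204 = -0.2898 → -0.29
e^(−rT) = e^(−0.036·0.75) = 0.9734
N(d₁) = N(0.03) = 0.5120;  N(d₂) = N(-0.29) = 0.3859
C = 282·0.5120 − 302·0.9734·0.3859 = 144.3840 − 113.4418 = 30.9422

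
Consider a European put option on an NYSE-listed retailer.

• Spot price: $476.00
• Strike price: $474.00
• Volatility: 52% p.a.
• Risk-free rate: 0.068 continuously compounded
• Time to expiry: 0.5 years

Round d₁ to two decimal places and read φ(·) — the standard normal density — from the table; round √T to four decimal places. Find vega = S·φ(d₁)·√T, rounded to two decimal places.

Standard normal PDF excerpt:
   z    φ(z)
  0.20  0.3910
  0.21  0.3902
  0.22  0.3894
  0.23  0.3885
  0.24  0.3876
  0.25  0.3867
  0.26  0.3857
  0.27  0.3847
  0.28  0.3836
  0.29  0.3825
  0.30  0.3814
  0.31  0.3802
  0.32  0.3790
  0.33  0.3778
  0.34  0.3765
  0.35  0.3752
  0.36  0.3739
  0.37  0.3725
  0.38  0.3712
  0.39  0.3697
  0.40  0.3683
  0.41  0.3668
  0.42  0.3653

128.74

T = 0.5;  σ√T = 0.3677
ln(S/K) + (r + σ²/2)T = ln(476/474) + (0.068 + 0.52²/2)·0.5 = 0.0042 + 0.1016 = 0.1058
d₁ = 0.1058 / 0.3677 = 0.2878 → 0.29
√T = √0.5 = 0.7071
φ(d₁) = φ(0.29) = 0.3825
vega = S·φ(d₁)·√T = 476·0.3825·0.7071 = 128.7417
(Call and put vega coincide under Black-Scholes.)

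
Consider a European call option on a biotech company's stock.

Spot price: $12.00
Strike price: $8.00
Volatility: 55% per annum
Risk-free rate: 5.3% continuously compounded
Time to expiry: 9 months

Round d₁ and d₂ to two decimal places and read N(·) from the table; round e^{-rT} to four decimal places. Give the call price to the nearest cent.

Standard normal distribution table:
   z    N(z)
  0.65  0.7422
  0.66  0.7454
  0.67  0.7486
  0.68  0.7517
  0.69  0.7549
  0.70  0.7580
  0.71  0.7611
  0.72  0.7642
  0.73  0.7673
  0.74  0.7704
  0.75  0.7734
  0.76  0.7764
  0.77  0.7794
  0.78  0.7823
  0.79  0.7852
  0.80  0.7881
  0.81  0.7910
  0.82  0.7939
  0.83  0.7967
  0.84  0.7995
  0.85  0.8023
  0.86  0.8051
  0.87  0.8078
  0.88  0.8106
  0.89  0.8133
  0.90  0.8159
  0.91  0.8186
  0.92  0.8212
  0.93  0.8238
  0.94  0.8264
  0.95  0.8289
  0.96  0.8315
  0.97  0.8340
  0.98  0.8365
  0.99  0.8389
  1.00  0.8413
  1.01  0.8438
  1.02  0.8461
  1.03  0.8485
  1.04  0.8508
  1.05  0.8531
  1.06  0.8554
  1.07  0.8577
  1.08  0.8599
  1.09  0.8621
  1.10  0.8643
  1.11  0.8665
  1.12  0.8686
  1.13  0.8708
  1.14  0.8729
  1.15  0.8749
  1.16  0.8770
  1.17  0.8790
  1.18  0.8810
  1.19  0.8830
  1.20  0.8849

T = 0.75;  σ√T = 0.4763
ln(S/K) + (r + σ²/2)T = ln(12/8) + (0.053 + 0.55²/2)·0.75 = 0.4055 + 0.1532 = 0.5587
d₁ = 0.5587 / 0.4763 = 1.1729 → 1.17
d₂ = d₁ − σ√T = 1.1729 − 0.4763 = 0.6966 → 0.70
e^(−rT) = e^(−0.053·0.75) = 0.9610
C = 12·N(1.17) − 8·0.9610·N(0.70) = 12·0.8790 − 8·0.9610·0.7580 = 10.5480 − 5.8275 = 4.7205

$4.72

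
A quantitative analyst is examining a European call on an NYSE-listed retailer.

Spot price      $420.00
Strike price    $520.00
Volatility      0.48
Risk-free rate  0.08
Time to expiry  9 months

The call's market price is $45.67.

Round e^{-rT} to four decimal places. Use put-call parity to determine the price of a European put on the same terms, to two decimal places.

exp(−rT) = exp(−0.08·0.75) = 0.9418
Put-call parity: C − P = S − K·e^(−rT) = 420 − 520·0.9418 = 420 − 489.7360 = -69.7360
P = C − (C − P) = 45.67 − (-69.7360) = 115.4060

$115.41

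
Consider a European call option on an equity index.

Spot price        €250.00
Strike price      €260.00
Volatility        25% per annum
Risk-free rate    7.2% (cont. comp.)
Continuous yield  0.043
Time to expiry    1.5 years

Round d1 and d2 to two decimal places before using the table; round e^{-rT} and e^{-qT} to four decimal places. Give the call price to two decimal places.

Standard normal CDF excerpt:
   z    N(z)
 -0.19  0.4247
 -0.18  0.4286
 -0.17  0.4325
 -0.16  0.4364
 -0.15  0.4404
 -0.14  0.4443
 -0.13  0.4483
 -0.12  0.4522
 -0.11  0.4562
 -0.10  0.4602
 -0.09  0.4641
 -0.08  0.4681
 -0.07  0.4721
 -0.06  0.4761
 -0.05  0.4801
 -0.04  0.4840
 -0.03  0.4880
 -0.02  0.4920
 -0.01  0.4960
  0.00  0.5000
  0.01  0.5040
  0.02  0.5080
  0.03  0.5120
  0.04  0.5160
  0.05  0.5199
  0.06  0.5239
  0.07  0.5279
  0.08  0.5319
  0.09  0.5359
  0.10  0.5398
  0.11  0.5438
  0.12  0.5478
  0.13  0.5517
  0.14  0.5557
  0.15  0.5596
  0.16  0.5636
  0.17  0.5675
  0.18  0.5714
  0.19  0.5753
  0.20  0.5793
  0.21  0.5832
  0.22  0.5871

σ√T = 0.25·√1.5 = 0.3062
d₁ = [ln(250/260) + (0.072 − 0.043 + ½·0.25²)·1.5] / (σ√T) = (-0.0392 + 0.0904) / 0.3062 = 0.1671 which rounds to 0.17
d₂ = 0.1671 − 0.3062 = -0.1391 which rounds to -0.14
e^(−qT) = e^(−0.043·1.5) = 0.9375;  e^(−rT) = e^(−0.072·1.5) = 0.8976
N(d₁) = N(0.17) = 0.5675;  N(d₂) = N(-0.14) = 0.4443
C = 250·0.9375·0.5675 − 260·0.8976·0.4443 = 133.0078 − 103.6890 = 29.3189

€29.32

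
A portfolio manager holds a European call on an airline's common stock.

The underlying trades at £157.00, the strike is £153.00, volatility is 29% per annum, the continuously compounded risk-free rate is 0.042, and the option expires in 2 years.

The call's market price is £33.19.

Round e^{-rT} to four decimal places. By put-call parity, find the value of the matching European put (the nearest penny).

£16.86

exp(−rT) = exp(−0.042·2) = 0.9194
Put-call parity: C − P = S − K·e^(−rT) = 157 − 153·0.9194 = 157 − 140.6682 = 16.3318
P = C − (C − P) = 33.19 − (16.3318) = 16.8582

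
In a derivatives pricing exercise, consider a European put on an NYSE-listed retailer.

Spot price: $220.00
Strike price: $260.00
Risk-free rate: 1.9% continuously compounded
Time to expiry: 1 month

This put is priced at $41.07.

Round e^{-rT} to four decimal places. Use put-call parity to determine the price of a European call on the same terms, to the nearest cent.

$1.49

exp(−rT) = exp(−0.019·0.08333) = 0.9984
Put-call parity: C − P = S − K·e^(−rT) = 220 − 260·0.9984 = 220 − 259.5840 = -39.5840
C = P + (C − P) = 41.07 + (-39.5840) = 1.4860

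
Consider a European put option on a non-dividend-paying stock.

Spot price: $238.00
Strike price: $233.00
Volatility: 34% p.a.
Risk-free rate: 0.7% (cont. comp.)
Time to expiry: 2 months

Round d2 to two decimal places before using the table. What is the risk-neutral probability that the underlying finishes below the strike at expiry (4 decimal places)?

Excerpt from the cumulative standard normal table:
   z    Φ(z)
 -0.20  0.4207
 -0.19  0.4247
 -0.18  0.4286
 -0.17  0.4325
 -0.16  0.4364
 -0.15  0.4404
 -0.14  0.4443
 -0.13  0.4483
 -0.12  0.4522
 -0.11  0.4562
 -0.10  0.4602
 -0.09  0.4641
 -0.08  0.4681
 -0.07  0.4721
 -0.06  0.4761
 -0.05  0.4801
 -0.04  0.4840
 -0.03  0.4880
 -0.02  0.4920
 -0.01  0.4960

0.4641

σ√T = 0.34·√0.1667 = 0.1388
d₁ = [ln(238/233) + (0.007 + 0.34²/2)·0.1667] / 0.1388 = [0.0212 + 0.0108] / 0.1388 = 0.2308 ≈ 0.23
d₂ = d₁ − σ√T = 0.2308 − 0.1388 = 0.0920 ≈ 0.09
Pr(exercise) under Q = N(−d₂) = N(-0.09) = 0.4641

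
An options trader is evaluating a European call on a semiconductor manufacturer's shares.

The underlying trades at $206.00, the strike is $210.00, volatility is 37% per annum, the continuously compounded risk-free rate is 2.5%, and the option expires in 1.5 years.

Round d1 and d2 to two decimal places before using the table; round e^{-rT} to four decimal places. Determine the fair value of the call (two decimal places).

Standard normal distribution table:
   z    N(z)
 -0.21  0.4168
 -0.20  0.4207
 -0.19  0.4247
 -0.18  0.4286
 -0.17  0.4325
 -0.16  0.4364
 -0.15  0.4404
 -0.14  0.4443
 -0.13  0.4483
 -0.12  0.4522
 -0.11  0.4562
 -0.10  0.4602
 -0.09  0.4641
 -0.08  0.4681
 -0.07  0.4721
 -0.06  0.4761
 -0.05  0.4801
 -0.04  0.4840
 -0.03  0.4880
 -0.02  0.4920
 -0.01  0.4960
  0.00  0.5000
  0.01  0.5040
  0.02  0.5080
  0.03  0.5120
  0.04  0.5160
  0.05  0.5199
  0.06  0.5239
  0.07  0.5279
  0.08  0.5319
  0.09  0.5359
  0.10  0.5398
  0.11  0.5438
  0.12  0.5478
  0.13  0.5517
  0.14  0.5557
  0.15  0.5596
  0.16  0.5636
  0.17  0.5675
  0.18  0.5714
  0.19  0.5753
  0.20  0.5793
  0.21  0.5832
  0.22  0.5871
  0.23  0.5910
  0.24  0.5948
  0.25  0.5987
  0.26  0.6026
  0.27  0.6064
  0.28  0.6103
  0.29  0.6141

T = 1.5;  σ√T = 0.4532
d₁ = [ln(206/210) + (0.025 + 0.37²/2)·1.5] / 0.4532 = [-0.0192 + 0.1402] / 0.4532 = 0.2669 which rounds to 0.27
d₂ = d₁ − σ√T = 0.2669 − 0.4532 = -0.1863 which rounds to -0.19
exp(−rT) = exp(−0.025·1.5) = 0.9632
N(d₁) = N(0.27) = 0.6064;  N(d₂) = N(-0.19) = 0.4247
C = 206·0.6064 − 210·0.9632·0.4247 = 124.9184 − 85.9049 = 39.0135

$39.01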